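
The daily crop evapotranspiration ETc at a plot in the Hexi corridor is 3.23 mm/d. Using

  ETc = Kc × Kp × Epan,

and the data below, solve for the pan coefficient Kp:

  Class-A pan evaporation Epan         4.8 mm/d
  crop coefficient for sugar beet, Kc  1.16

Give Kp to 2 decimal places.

ETc = Kc × Kp × Epan  ⇒  Kp = ETc / (Kc × Epan)
Kp = 3.23 / (1.16 × 4.8) = 3.23 / 5.568 = 0.5801

0.58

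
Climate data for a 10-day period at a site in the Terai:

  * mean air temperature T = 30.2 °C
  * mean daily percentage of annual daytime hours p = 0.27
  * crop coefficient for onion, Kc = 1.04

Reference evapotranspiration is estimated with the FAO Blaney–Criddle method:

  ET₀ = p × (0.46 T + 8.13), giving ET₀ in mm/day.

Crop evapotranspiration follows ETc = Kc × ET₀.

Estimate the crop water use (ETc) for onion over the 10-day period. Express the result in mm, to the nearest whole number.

62 mm

ET₀ = 0.27 × (0.46 × 30.2 + 8.13) = 0.27 × 22.022 = 5.9459 mm/d
ETc = Kc × ET₀ = 1.04 × 5.9459 = 6.1837 mm/d
Over 10 days: 6.1837 × 10 = 61.837 mm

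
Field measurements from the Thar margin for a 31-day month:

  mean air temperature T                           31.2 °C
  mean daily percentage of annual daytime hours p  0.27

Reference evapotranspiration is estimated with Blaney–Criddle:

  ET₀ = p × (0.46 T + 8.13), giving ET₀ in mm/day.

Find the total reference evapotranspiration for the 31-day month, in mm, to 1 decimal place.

188.2 mm

ET₀ = 0.27 × (0.46 × 31.2 + 8.13) = 0.27 × 22.482 = 6.0701 mm/d
Monthly total = 6.0701 × 31 = 188.173 mm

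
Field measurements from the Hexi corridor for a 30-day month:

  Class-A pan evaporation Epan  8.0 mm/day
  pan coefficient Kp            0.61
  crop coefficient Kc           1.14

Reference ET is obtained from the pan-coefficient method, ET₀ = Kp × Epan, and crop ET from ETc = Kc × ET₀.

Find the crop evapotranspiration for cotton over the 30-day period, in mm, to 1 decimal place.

166.9 mm

ET₀ = 0.61 × 8.0 = 4.8800 mm/d
ETc = Kc × ET₀ = 1.14 × 4.8800 = 5.5632 mm/d
Over 30 days: 5.5632 × 30 = 166.896 mm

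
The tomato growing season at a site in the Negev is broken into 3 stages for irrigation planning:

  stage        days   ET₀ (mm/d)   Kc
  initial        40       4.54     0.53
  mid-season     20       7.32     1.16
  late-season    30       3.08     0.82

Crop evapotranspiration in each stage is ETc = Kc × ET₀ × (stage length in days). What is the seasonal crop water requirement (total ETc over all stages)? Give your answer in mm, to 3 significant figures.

initial: 0.53 × 4.54 × 40 = 96.25 mm
mid-season: 1.16 × 7.32 × 20 = 169.82 mm
late-season: 0.82 × 3.08 × 30 = 75.77 mm
Seasonal total = 341.84 mm

342 mm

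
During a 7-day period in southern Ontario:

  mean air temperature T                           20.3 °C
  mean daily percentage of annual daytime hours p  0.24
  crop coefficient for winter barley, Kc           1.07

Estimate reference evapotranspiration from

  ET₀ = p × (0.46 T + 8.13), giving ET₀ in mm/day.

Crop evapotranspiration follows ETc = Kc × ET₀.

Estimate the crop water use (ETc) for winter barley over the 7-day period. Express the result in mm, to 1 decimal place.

31.4 mm

ET₀ = 0.24 × (0.46 × 20.3 + 8.13) = 0.24 × 17.468 = 4.1923 mm/d
ETc = Kc × ET₀ = 1.07 × 4.1923 = 4.4858 mm/d
Over 7 days: 4.4858 × 7 = 31.401 mm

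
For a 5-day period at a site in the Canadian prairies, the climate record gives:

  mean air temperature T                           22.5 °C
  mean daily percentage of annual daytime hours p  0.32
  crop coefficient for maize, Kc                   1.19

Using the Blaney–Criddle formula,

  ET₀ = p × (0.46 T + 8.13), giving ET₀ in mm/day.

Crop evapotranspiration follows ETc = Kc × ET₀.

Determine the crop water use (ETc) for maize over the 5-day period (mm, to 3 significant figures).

ET₀ = 0.32 × (0.46 × 22.5 + 8.13) = 0.32 × 18.480 = 5.9136 mm/d
ETc = Kc × ET₀ = 1.19 × 5.9136 = 7.0372 mm/d
Over 5 days: 7.0372 × 5 = 35.186 mm

35.2 mm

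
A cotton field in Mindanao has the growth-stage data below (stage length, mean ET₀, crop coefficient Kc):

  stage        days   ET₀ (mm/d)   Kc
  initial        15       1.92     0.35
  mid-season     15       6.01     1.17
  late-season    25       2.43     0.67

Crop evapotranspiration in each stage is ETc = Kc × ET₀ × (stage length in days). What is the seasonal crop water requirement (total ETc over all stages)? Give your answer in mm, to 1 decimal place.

initial: 0.35 × 1.92 × 15 = 10.08 mm
mid-season: 1.17 × 6.01 × 15 = 105.48 mm
late-season: 0.67 × 2.43 × 25 = 40.70 mm
Seasonal total = 156.26 mm

156.3 mm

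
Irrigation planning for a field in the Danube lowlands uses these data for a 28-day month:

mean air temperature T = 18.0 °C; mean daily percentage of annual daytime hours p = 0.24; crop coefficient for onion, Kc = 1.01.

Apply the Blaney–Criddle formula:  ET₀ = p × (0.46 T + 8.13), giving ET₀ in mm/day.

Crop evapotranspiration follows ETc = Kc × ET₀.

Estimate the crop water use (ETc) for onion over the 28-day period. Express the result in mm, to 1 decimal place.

ET₀ = 0.24 × (0.46 × 18.0 + 8.13) = 0.24 × 16.410 = 3.9384 mm/d
ETc = Kc × ET₀ = 1.01 × 3.9384 = 3.9778 mm/d
Over 28 days: 3.9778 × 28 = 111.378 mm

111.4 mm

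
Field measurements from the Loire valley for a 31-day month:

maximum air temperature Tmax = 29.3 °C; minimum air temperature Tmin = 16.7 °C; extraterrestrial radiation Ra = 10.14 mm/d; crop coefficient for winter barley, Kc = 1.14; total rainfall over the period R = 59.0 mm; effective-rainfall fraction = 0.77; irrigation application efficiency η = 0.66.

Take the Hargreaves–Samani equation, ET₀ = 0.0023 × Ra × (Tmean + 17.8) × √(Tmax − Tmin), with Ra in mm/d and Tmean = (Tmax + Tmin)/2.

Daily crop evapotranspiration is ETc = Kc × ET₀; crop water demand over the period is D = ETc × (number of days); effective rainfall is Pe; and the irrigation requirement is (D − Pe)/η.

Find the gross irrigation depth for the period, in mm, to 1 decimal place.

Tmean = (29.3 + 16.7)/2 = 23.00 °C
ET₀ = 0.0023 × 10.14 × (23.00 + 17.8) × √12.6 = 0.0023 × 10.14 × 40.80 × 3.5496 = 3.3776 mm/d
ETc = Kc × ET₀ = 1.14 × 3.3776 = 3.8505 mm/d
Crop demand D = ETc × 31 d = 3.8505 × 31 = 119.366 mm
Pe = 0.77 × 59.0 = 45.430 mm
D − Pe = 119.366 − 45.430 = 73.936 mm
Gross irrigation = 73.936 / 0.66 = 112.024 mm

112.0 mm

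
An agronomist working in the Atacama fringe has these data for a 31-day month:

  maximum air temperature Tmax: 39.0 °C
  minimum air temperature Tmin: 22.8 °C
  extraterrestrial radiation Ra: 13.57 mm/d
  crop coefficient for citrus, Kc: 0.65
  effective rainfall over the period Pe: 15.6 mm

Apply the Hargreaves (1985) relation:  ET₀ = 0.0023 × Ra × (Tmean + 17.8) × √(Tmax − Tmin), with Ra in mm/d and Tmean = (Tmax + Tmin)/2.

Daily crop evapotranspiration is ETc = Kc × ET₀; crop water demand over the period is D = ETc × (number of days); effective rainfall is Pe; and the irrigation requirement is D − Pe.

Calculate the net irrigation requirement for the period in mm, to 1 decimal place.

Tmean = (39.0 + 22.8)/2 = 30.90 °C
ET₀ = 0.0023 × 13.57 × (30.90 + 17.8) × √16.2 = 0.0023 × 13.57 × 48.70 × 4.0249 = 6.1178 mm/d
ETc = Kc × ET₀ = 0.65 × 6.1178 = 3.9766 mm/d
Crop demand D = ETc × 31 d = 3.9766 × 31 = 123.275 mm
D − Pe = 123.275 − 15.6 = 107.675 mm

107.7 mm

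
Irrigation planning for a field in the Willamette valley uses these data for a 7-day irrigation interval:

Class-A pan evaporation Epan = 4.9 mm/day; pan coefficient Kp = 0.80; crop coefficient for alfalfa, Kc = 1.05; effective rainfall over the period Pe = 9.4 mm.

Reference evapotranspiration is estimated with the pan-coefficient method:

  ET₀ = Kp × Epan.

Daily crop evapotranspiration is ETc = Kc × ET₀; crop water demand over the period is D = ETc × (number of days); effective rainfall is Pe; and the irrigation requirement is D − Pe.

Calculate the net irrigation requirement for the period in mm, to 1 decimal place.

19.4 mm

ET₀ = 0.80 × 4.9 = 3.9200 mm/d
ETc = Kc × ET₀ = 1.05 × 3.9200 = 4.1160 mm/d
Crop demand D = ETc × 7 d = 4.1160 × 7 = 28.812 mm
D − Pe = 28.812 − 9.4 = 19.412 mm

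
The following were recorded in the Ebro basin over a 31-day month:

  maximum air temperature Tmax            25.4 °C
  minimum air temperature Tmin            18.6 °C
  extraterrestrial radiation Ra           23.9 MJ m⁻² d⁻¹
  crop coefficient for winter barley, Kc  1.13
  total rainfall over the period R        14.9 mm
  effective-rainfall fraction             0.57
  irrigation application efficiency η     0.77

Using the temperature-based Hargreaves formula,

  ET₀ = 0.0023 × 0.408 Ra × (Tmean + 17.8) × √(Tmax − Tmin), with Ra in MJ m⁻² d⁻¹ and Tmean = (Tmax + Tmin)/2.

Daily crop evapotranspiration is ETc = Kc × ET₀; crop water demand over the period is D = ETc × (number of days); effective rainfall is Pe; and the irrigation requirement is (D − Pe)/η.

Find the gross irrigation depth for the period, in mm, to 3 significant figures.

94.9 mm

Tmean = (25.4 + 18.6)/2 = 22.00 °C
0.408 Ra = 0.408 × 23.9 = 9.7512 mm/d equivalent
ET₀ = 0.0023 × 9.7512 × (22.00 + 17.8) × √6.8 = 0.0023 × 9.7512 × 39.80 × 2.6077 = 2.3277 mm/d
ETc = Kc × ET₀ = 1.13 × 2.3277 = 2.6303 mm/d
Crop demand D = ETc × 31 d = 2.6303 × 31 = 81.539 mm
Pe = 0.57 × 14.9 = 8.493 mm
D − Pe = 81.539 − 8.493 = 73.046 mm
Gross irrigation = 73.046 / 0.77 = 94.865 mm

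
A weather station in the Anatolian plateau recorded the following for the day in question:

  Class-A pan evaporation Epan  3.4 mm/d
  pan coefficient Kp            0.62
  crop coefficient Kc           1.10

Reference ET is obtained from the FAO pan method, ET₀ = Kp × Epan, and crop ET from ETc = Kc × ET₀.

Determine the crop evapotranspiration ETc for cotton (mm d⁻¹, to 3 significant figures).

2.32 mm d⁻¹

ET₀ = 0.62 × 3.4 = 2.1080 mm/d
ETc = Kc × ET₀ = 1.10 × 2.1080 = 2.3188 mm/d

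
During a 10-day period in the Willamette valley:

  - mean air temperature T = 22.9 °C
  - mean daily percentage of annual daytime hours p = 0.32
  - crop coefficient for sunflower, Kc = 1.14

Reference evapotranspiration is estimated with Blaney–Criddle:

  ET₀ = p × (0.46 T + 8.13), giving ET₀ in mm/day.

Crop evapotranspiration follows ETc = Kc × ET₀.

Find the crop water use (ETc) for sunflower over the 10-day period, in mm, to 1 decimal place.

68.1 mm

ET₀ = 0.32 × (0.46 × 22.9 + 8.13) = 0.32 × 18.664 = 5.9725 mm/d
ETc = Kc × ET₀ = 1.14 × 5.9725 = 6.8087 mm/d
Over 10 days: 6.8087 × 10 = 68.087 mm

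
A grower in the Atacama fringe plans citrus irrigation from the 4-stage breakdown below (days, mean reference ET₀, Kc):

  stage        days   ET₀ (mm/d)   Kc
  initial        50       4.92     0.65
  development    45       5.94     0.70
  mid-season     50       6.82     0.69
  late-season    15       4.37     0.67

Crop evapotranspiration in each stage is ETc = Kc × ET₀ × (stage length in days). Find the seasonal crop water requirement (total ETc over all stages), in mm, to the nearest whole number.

626 mm

initial: 0.65 × 4.92 × 50 = 159.90 mm
development: 0.70 × 5.94 × 45 = 187.11 mm
mid-season: 0.69 × 6.82 × 50 = 235.29 mm
late-season: 0.67 × 4.37 × 15 = 43.92 mm
Seasonal total = 626.22 mm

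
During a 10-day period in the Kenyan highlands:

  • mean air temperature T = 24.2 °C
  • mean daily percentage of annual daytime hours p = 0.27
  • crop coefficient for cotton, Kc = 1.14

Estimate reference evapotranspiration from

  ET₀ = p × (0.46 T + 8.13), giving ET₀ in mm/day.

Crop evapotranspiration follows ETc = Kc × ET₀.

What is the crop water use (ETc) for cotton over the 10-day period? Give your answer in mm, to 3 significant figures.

ET₀ = 0.27 × (0.46 × 24.2 + 8.13) = 0.27 × 19.262 = 5.2007 mm/d
ETc = Kc × ET₀ = 1.14 × 5.2007 = 5.9288 mm/d
Over 10 days: 5.9288 × 10 = 59.288 mm

59.3 mm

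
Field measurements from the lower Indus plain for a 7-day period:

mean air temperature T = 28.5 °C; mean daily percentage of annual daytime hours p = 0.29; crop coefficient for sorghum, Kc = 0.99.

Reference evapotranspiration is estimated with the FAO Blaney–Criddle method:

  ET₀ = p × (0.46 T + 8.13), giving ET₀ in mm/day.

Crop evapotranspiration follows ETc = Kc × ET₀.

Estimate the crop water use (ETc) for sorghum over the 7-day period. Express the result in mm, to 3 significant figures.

ET₀ = 0.29 × (0.46 × 28.5 + 8.13) = 0.29 × 21.240 = 6.1596 mm/d
ETc = Kc × ET₀ = 0.99 × 6.1596 = 6.0980 mm/d
Over 7 days: 6.0980 × 7 = 42.686 mm

42.7 mm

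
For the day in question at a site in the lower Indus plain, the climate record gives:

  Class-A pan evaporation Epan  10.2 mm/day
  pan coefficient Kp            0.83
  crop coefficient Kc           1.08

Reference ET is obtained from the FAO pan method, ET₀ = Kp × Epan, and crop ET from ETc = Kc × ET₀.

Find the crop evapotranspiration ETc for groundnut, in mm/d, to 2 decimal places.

9.14 mm/d

ET₀ = 0.83 × 10.2 = 8.4660 mm/d
ETc = Kc × ET₀ = 1.08 × 8.4660 = 9.1433 mm/d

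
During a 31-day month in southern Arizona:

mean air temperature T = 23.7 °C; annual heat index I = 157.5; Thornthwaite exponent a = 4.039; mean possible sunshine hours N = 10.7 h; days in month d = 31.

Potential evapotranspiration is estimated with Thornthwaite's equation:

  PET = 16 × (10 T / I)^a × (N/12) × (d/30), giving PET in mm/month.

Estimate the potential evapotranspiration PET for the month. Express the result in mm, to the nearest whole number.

77 mm

10T/I = 10 × 23.7 / 157.5 = 1.5048
(10T/I)^a = 1.5048^4.039 = 5.2100
Uncorrected PET = 16 × 5.2100 = 83.360 mm
Correction = (N/12)(d/30) = (10.7/12)(31/30) = 0.9214
PET = 83.360 × 0.9214 = 76.808 mm/month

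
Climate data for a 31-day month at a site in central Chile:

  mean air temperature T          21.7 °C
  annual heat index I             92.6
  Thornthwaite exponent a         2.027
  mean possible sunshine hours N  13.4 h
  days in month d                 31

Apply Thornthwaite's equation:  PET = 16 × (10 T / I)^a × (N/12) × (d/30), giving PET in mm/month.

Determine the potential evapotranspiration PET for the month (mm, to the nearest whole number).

10T/I = 10 × 21.7 / 92.6 = 2.3434
(10T/I)^a = 2.3434^2.027 = 5.6193
Uncorrected PET = 16 × 5.6193 = 89.909 mm
Correction = (N/12)(d/30) = (13.4/12)(31/30) = 1.1539
PET = 89.909 × 1.1539 = 103.746 mm/month

104 mm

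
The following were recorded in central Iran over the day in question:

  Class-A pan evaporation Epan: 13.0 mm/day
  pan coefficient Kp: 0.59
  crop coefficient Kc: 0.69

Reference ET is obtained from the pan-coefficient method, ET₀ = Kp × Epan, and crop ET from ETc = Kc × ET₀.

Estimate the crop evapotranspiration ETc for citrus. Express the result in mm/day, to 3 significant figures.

5.29 mm/day

ET₀ = 0.59 × 13.0 = 7.6700 mm/d
ETc = Kc × ET₀ = 0.69 × 7.6700 = 5.2923 mm/d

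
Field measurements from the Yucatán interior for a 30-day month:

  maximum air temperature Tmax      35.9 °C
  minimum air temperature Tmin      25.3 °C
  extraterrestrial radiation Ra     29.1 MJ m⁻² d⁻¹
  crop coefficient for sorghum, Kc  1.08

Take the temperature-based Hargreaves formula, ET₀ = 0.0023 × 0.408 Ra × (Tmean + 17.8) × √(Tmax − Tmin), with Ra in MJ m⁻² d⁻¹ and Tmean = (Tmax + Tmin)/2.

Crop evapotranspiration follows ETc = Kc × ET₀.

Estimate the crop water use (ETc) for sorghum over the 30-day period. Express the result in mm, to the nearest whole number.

139 mm

Tmean = (35.9 + 25.3)/2 = 30.60 °C
0.408 Ra = 0.408 × 29.1 = 11.8728 mm/d equivalent
ET₀ = 0.0023 × 11.8728 × (30.60 + 17.8) × √10.6 = 0.0023 × 11.8728 × 48.40 × 3.2558 = 4.3031 mm/d
ETc = Kc × ET₀ = 1.08 × 4.3031 = 4.6473 mm/d
Over 30 days: 4.6473 × 30 = 139.419 mm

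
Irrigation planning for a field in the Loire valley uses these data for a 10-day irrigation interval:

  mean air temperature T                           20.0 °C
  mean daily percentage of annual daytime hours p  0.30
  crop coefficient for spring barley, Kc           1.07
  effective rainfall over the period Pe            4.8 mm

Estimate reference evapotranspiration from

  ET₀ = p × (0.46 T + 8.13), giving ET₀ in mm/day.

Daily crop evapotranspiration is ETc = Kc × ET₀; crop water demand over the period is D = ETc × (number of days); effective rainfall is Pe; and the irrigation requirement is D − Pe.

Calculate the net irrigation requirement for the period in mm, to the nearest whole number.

ET₀ = 0.30 × (0.46 × 20.0 + 8.13) = 0.30 × 17.330 = 5.1990 mm/d
ETc = Kc × ET₀ = 1.07 × 5.1990 = 5.5629 mm/d
Crop demand D = ETc × 10 d = 5.5629 × 10 = 55.629 mm
D − Pe = 55.629 − 4.8 = 50.829 mm

51 mm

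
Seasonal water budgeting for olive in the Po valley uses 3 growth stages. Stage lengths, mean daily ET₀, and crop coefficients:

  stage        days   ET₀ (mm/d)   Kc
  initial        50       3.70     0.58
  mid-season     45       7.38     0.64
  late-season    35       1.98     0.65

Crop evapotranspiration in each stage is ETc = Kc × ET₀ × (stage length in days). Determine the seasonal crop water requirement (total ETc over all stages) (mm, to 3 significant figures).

initial: 0.58 × 3.70 × 50 = 107.30 mm
mid-season: 0.64 × 7.38 × 45 = 212.54 mm
late-season: 0.65 × 1.98 × 35 = 45.05 mm
Seasonal total = 364.89 mm

365 mm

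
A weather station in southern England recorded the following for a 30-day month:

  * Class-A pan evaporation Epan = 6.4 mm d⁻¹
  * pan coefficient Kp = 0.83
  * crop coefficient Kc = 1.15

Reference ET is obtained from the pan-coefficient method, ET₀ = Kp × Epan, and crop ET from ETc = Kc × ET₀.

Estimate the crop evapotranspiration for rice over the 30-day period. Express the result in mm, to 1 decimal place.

ET₀ = 0.83 × 6.4 = 5.3120 mm/d
ETc = Kc × ET₀ = 1.15 × 5.3120 = 6.1088 mm/d
Over 30 days: 6.1088 × 30 = 183.264 mm

183.3 mm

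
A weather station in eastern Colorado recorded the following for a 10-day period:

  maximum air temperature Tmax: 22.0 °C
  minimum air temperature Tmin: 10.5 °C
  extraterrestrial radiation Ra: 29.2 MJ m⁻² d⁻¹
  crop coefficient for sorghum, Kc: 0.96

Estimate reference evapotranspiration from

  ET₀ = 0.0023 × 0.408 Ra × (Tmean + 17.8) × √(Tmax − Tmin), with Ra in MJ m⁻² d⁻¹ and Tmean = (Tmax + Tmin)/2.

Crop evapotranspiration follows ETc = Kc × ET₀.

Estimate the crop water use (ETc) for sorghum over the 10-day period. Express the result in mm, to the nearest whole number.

Tmean = (22.0 + 10.5)/2 = 16.25 °C
0.408 Ra = 0.408 × 29.2 = 11.9136 mm/d equivalent
ET₀ = 0.0023 × 11.9136 × (16.25 + 17.8) × √11.5 = 0.0023 × 11.9136 × 34.05 × 3.3912 = 3.1640 mm/d
ETc = Kc × ET₀ = 0.96 × 3.1640 = 3.0374 mm/d
Over 10 days: 3.0374 × 10 = 30.374 mm

30 mm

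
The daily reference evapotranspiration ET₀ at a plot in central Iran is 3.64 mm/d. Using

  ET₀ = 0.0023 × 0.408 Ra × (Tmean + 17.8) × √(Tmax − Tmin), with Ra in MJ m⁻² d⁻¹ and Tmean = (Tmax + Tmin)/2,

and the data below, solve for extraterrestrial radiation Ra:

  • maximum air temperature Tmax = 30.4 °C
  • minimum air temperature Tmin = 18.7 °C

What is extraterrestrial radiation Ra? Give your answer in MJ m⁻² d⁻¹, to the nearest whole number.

Tmean = (30.4+18.7)/2 = 24.55 °C; ΔT = 11.7
Ra = ET₀ / [0.0023 × 0.408 × (Tmean+17.8) × √ΔT]
   = 3.64 / (0.0023 × 0.408 × 42.35 × 3.4205) = 26.778 MJ m⁻² d⁻¹

27 MJ m⁻² d⁻¹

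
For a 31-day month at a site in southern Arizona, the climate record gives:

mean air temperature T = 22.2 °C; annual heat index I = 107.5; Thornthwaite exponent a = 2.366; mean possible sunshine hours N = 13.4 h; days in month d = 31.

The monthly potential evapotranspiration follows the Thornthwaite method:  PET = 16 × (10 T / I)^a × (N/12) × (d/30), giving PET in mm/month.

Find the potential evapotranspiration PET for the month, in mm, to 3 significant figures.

103 mm

10T/I = 10 × 22.2 / 107.5 = 2.0651
(10T/I)^a = 2.0651^2.366 = 5.5610
Uncorrected PET = 16 × 5.5610 = 88.976 mm
Correction = (N/12)(d/30) = (13.4/12)(31/30) = 1.1539
PET = 88.976 × 1.1539 = 102.669 mm/month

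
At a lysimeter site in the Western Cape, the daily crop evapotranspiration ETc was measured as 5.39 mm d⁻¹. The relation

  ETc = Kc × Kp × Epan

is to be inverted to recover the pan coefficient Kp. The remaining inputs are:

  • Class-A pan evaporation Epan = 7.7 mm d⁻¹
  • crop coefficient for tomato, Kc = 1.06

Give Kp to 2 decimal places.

ETc = Kc × Kp × Epan  ⇒  Kp = ETc / (Kc × Epan)
Kp = 5.39 / (1.06 × 7.7) = 5.39 / 8.162 = 0.6604

0.66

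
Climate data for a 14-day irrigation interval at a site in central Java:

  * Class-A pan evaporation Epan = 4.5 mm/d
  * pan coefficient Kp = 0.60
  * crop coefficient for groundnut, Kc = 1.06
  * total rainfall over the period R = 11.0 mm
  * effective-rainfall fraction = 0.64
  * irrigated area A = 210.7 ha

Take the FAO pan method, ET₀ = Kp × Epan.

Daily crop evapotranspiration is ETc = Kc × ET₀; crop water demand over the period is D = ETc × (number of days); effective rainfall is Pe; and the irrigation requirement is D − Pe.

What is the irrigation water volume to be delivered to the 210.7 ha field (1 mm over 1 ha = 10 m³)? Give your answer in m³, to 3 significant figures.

ET₀ = 0.60 × 4.5 = 2.7000 mm/d
ETc = Kc × ET₀ = 1.06 × 2.7000 = 2.8620 mm/d
Crop demand D = ETc × 14 d = 2.8620 × 14 = 40.068 mm
Pe = 0.64 × 11.0 = 7.040 mm
D − Pe = 40.068 − 7.040 = 33.028 mm
Volume = 33.028 mm × 210.7 ha × 10 = 69590.0 m³

69600 m³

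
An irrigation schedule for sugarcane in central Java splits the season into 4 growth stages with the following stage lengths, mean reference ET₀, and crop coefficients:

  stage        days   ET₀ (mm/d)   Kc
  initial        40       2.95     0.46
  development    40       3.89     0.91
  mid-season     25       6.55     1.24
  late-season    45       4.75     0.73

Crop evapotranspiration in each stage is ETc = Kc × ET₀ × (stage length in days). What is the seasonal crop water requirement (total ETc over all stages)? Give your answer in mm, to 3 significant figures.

555 mm

initial: 0.46 × 2.95 × 40 = 54.28 mm
development: 0.91 × 3.89 × 40 = 141.60 mm
mid-season: 1.24 × 6.55 × 25 = 203.05 mm
late-season: 0.73 × 4.75 × 45 = 156.04 mm
Seasonal total = 554.97 mm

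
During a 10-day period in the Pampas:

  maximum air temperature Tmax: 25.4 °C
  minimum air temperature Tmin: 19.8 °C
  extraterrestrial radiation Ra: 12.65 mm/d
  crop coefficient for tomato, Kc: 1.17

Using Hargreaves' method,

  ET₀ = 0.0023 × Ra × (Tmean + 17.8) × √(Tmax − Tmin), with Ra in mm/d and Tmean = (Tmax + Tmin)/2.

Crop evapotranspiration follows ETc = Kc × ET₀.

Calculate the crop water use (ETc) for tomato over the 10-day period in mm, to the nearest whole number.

Tmean = (25.4 + 19.8)/2 = 22.60 °C
ET₀ = 0.0023 × 12.65 × (22.60 + 17.8) × √5.6 = 0.0023 × 12.65 × 40.40 × 2.3664 = 2.7816 mm/d
ETc = Kc × ET₀ = 1.17 × 2.7816 = 3.2545 mm/d
Over 10 days: 3.2545 × 10 = 32.545 mm

33 mm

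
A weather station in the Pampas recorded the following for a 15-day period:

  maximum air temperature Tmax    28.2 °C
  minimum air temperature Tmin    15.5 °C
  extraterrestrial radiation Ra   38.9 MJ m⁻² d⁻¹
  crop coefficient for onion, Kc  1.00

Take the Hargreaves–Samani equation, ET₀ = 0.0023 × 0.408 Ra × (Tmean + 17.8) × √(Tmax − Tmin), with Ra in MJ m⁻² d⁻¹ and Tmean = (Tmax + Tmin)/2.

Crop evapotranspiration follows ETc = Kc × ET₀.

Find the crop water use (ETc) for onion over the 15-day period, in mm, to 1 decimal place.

Tmean = (28.2 + 15.5)/2 = 21.85 °C
0.408 Ra = 0.408 × 38.9 = 15.8712 mm/d equivalent
ET₀ = 0.0023 × 15.8712 × (21.85 + 17.8) × √12.7 = 0.0023 × 15.8712 × 39.65 × 3.5637 = 5.1580 mm/d
ETc = Kc × ET₀ = 1.00 × 5.1580 = 5.1580 mm/d
Over 15 days: 5.1580 × 15 = 77.370 mm

77.4 mm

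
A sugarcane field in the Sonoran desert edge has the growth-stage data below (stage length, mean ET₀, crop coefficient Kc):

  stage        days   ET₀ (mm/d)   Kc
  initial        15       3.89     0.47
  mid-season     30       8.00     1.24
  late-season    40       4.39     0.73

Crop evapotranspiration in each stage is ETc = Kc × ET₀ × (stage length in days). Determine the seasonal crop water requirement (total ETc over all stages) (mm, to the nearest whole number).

initial: 0.47 × 3.89 × 15 = 27.42 mm
mid-season: 1.24 × 8.00 × 30 = 297.60 mm
late-season: 0.73 × 4.39 × 40 = 128.19 mm
Seasonal total = 453.21 mm

453 mm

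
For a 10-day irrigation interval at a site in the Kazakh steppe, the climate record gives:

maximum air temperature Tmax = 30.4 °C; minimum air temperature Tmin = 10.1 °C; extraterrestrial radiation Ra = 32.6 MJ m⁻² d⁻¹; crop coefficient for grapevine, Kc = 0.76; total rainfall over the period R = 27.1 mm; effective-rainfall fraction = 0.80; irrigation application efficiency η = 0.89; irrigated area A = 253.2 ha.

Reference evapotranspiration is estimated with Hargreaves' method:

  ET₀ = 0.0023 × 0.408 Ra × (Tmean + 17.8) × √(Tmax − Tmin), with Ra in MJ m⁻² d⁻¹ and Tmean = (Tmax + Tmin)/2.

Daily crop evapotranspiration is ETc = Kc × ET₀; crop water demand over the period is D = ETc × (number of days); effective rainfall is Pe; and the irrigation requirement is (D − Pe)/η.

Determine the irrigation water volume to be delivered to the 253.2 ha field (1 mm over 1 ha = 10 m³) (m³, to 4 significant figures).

51720 m³

Tmean = (30.4 + 10.1)/2 = 20.25 °C
0.408 Ra = 0.408 × 32.6 = 13.3008 mm/d equivalent
ET₀ = 0.0023 × 13.3008 × (20.25 + 17.8) × √20.3 = 0.0023 × 13.3008 × 38.05 × 4.5056 = 5.2446 mm/d
ETc = Kc × ET₀ = 0.76 × 5.2446 = 3.9859 mm/d
Crop demand D = ETc × 10 d = 3.9859 × 10 = 39.859 mm
Pe = 0.80 × 27.1 = 21.680 mm
D − Pe = 39.859 − 21.680 = 18.179 mm
Gross irrigation = 18.179 / 0.89 = 20.426 mm
Volume = 20.426 mm × 253.2 ha × 10 = 51718.6 m³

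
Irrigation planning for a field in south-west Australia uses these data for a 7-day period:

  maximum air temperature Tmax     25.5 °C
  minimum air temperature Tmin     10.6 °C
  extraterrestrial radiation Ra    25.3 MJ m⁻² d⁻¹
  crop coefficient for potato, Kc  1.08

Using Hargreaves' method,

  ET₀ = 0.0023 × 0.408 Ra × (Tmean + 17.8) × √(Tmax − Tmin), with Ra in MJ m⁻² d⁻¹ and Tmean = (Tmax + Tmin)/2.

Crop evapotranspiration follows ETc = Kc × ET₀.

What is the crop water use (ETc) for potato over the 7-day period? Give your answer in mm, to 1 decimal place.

Tmean = (25.5 + 10.6)/2 = 18.05 °C
0.408 Ra = 0.408 × 25.3 = 10.3224 mm/d equivalent
ET₀ = 0.0023 × 10.3224 × (18.05 + 17.8) × √14.9 = 0.0023 × 10.3224 × 35.85 × 3.8601 = 3.2855 mm/d
ETc = Kc × ET₀ = 1.08 × 3.2855 = 3.5483 mm/d
Over 7 days: 3.5483 × 7 = 24.838 mm

24.8 mm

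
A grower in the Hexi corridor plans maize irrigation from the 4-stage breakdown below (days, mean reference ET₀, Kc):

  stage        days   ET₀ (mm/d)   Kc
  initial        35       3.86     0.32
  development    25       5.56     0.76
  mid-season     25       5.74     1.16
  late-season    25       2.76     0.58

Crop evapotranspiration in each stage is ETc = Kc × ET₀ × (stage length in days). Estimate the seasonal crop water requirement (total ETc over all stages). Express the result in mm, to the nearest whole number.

355 mm

initial: 0.32 × 3.86 × 35 = 43.23 mm
development: 0.76 × 5.56 × 25 = 105.64 mm
mid-season: 1.16 × 5.74 × 25 = 166.46 mm
late-season: 0.58 × 2.76 × 25 = 40.02 mm
Seasonal total = 355.35 mm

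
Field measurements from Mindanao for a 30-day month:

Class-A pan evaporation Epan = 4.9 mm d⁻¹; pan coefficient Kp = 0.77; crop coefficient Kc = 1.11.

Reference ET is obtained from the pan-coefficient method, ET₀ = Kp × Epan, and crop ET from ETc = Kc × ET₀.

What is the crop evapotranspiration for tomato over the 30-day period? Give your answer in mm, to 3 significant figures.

ET₀ = 0.77 × 4.9 = 3.7730 mm/d
ETc = Kc × ET₀ = 1.11 × 3.7730 = 4.1880 mm/d
Over 30 days: 4.1880 × 30 = 125.640 mm

126 mm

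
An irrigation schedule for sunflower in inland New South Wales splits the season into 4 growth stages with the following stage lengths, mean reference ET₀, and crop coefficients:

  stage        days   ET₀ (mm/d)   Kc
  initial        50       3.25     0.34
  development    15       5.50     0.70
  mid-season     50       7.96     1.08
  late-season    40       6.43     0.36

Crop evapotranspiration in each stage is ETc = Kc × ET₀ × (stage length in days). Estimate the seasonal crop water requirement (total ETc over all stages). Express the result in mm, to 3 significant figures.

635 mm

initial: 0.34 × 3.25 × 50 = 55.25 mm
development: 0.70 × 5.50 × 15 = 57.75 mm
mid-season: 1.08 × 7.96 × 50 = 429.84 mm
late-season: 0.36 × 6.43 × 40 = 92.59 mm
Seasonal total = 635.43 mm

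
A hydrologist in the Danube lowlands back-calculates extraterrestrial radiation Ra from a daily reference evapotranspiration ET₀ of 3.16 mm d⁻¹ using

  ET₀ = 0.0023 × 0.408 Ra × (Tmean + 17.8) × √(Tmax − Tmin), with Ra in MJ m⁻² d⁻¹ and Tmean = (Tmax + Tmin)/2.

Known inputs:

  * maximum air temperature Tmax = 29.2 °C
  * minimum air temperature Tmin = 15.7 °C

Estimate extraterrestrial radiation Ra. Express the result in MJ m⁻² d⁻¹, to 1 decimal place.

Tmean = (29.2+15.7)/2 = 22.45 °C; ΔT = 13.5
Ra = ET₀ / [0.0023 × 0.408 × (Tmean+17.8) × √ΔT]
   = 3.16 / (0.0023 × 0.408 × 40.25 × 3.6742) = 22.770 MJ m⁻² d⁻¹

22.8 MJ m⁻² d⁻¹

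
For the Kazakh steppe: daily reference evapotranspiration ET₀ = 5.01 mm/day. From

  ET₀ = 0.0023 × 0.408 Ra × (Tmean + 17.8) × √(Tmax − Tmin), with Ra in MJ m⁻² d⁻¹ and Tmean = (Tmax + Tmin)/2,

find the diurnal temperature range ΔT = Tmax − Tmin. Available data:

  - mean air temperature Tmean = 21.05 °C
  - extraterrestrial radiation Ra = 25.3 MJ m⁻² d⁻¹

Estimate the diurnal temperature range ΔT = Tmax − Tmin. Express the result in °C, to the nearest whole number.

√ΔT = ET₀ / [0.0023 × 0.408 × Ra × (Tmean+17.8)] = 5.01 / (0.0023 × 10.3224 × 38.85) = 5.4317
ΔT = 5.4317² = 29.503 °C

30 °C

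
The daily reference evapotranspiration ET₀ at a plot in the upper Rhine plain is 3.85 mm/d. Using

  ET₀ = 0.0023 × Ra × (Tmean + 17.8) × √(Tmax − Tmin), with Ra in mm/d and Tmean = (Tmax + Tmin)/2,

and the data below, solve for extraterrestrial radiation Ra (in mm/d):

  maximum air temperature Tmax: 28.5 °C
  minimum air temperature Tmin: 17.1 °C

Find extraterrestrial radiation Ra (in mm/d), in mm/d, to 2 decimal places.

12.21 mm/d

Tmean = 22.80 °C; √ΔT = 3.3764
Ra = ET₀ / [0.0023 × (Tmean+17.8) × √ΔT] = 3.85 / (0.0023 × 40.60 × 3.3764) = 12.211 mm/d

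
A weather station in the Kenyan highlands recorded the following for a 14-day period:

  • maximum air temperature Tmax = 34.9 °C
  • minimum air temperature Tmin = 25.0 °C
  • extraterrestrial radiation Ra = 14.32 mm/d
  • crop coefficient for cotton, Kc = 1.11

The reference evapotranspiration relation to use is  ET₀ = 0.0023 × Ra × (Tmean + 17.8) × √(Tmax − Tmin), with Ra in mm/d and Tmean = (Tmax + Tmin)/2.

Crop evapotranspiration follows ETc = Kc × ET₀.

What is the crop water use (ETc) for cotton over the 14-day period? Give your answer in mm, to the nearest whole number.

77 mm

Tmean = (34.9 + 25.0)/2 = 29.95 °C
ET₀ = 0.0023 × 14.32 × (29.95 + 17.8) × √9.9 = 0.0023 × 14.32 × 47.75 × 3.1464 = 4.9483 mm/d
ETc = Kc × ET₀ = 1.11 × 4.9483 = 5.4926 mm/d
Over 14 days: 5.4926 × 14 = 76.896 mm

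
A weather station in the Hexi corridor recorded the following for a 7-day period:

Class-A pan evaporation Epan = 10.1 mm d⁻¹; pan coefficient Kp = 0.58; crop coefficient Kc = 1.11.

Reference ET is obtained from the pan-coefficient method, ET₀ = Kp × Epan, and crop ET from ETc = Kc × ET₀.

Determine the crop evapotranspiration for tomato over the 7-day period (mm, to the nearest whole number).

46 mm

ET₀ = 0.58 × 10.1 = 5.8580 mm/d
ETc = Kc × ET₀ = 1.11 × 5.8580 = 6.5024 mm/d
Over 7 days: 6.5024 × 7 = 45.517 mm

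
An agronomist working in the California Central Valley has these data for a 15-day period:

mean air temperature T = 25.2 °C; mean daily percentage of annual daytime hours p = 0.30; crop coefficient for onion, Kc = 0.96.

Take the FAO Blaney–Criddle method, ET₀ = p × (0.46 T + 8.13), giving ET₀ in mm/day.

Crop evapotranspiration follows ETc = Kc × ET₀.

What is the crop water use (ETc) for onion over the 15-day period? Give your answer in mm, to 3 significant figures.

85.2 mm

ET₀ = 0.30 × (0.46 × 25.2 + 8.13) = 0.30 × 19.722 = 5.9166 mm/d
ETc = Kc × ET₀ = 0.96 × 5.9166 = 5.6799 mm/d
Over 15 days: 5.6799 × 15 = 85.199 mm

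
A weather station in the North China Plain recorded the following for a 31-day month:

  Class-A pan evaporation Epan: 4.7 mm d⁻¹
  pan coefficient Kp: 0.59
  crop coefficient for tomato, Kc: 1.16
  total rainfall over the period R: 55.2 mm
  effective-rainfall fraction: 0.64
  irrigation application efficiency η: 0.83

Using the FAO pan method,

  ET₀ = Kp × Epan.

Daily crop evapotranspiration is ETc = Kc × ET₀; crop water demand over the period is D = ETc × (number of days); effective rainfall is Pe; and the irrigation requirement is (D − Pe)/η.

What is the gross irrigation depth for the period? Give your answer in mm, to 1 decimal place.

77.6 mm

ET₀ = 0.59 × 4.7 = 2.7730 mm/d
ETc = Kc × ET₀ = 1.16 × 2.7730 = 3.2167 mm/d
Crop demand D = ETc × 31 d = 3.2167 × 31 = 99.718 mm
Pe = 0.64 × 55.2 = 35.328 mm
D − Pe = 99.718 − 35.328 = 64.390 mm
Gross irrigation = 64.390 / 0.83 = 77.578 mm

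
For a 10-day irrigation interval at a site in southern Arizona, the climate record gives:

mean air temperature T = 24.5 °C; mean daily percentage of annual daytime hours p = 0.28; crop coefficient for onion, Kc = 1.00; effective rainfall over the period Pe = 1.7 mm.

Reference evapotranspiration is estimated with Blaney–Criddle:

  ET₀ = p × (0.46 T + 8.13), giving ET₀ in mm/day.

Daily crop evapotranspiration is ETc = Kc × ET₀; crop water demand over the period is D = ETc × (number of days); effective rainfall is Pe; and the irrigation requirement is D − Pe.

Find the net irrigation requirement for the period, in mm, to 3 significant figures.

ET₀ = 0.28 × (0.46 × 24.5 + 8.13) = 0.28 × 19.400 = 5.4320 mm/d
ETc = Kc × ET₀ = 1.00 × 5.4320 = 5.4320 mm/d
Crop demand D = ETc × 10 d = 5.4320 × 10 = 54.320 mm
D − Pe = 54.320 − 1.7 = 52.620 mm

52.6 mm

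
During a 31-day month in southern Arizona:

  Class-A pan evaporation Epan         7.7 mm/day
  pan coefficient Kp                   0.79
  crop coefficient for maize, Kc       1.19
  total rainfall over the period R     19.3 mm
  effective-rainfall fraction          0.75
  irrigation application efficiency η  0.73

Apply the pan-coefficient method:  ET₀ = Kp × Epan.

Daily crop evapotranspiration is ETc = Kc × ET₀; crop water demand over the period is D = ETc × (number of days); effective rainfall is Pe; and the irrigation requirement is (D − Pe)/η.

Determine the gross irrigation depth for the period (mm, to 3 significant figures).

288 mm

ET₀ = 0.79 × 7.7 = 6.0830 mm/d
ETc = Kc × ET₀ = 1.19 × 6.0830 = 7.2388 mm/d
Crop demand D = ETc × 31 d = 7.2388 × 31 = 224.403 mm
Pe = 0.75 × 19.3 = 14.475 mm
D − Pe = 224.403 − 14.475 = 209.928 mm
Gross irrigation = 209.928 / 0.73 = 287.573 mm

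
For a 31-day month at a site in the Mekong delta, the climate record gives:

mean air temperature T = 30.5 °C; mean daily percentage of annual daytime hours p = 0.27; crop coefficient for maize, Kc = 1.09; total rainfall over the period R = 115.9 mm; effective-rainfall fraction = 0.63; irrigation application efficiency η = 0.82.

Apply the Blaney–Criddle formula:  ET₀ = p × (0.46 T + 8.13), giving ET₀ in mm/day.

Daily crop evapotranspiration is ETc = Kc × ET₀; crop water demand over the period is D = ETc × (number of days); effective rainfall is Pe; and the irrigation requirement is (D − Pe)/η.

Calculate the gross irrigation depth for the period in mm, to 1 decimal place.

157.5 mm

ET₀ = 0.27 × (0.46 × 30.5 + 8.13) = 0.27 × 22.160 = 5.9832 mm/d
ETc = Kc × ET₀ = 1.09 × 5.9832 = 6.5217 mm/d
Crop demand D = ETc × 31 d = 6.5217 × 31 = 202.173 mm
Pe = 0.63 × 115.9 = 73.017 mm
D − Pe = 202.173 − 73.017 = 129.156 mm
Gross irrigation = 129.156 / 0.82 = 157.507 mm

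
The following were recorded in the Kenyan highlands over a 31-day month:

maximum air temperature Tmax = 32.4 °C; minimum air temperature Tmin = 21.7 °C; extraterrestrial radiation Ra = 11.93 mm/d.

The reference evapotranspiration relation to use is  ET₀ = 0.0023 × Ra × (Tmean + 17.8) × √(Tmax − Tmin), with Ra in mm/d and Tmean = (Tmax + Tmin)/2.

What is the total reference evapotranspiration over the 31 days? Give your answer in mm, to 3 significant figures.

125 mm

Tmean = (32.4 + 21.7)/2 = 27.05 °C
ET₀ = 0.0023 × 11.93 × (27.05 + 17.8) × √10.7 = 0.0023 × 11.93 × 44.85 × 3.2711 = 4.0255 mm/d
Over 31 days: 4.0255 × 31 = 124.791 mm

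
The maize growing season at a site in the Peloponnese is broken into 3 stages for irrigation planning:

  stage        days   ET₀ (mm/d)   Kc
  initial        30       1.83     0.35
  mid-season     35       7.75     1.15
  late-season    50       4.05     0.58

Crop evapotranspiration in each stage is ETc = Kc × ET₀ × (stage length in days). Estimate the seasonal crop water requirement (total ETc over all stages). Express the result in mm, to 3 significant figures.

initial: 0.35 × 1.83 × 30 = 19.22 mm
mid-season: 1.15 × 7.75 × 35 = 311.94 mm
late-season: 0.58 × 4.05 × 50 = 117.45 mm
Seasonal total = 448.61 mm

449 mm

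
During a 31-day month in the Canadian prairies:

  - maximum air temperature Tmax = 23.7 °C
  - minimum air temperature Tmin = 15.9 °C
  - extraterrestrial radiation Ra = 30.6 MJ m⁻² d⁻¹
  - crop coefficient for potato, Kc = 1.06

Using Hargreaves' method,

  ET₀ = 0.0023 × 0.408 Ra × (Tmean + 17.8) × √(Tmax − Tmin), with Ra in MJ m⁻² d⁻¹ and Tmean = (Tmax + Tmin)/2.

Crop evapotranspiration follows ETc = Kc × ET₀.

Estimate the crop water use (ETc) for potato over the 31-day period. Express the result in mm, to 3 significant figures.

99.1 mm

Tmean = (23.7 + 15.9)/2 = 19.80 °C
0.408 Ra = 0.408 × 30.6 = 12.4848 mm/d equivalent
ET₀ = 0.0023 × 12.4848 × (19.80 + 17.8) × √7.8 = 0.0023 × 12.4848 × 37.60 × 2.7928 = 3.0153 mm/d
ETc = Kc × ET₀ = 1.06 × 3.0153 = 3.1962 mm/d
Over 31 days: 3.1962 × 31 = 99.082 mm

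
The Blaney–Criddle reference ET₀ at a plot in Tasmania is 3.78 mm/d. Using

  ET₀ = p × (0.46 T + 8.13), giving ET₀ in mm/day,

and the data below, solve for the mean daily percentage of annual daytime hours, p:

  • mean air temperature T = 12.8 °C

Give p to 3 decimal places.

p = ET₀ / (0.46 T + 8.13) = 3.78 / (0.46 × 12.8 + 8.13) = 3.78 / 14.018 = 0.2697

0.270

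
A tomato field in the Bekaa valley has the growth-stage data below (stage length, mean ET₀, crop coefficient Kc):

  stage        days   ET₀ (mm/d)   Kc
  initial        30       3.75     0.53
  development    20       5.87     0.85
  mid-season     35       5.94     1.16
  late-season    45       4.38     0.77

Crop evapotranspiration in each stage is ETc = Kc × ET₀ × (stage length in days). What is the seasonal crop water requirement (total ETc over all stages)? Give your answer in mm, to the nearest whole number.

initial: 0.53 × 3.75 × 30 = 59.63 mm
development: 0.85 × 5.87 × 20 = 99.79 mm
mid-season: 1.16 × 5.94 × 35 = 241.16 mm
late-season: 0.77 × 4.38 × 45 = 151.77 mm
Seasonal total = 552.35 mm

552 mm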